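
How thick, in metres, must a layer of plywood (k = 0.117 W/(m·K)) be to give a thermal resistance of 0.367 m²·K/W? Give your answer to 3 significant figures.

0.0429 m

L = R·k = 0.367 × 0.117 = 0.04294 m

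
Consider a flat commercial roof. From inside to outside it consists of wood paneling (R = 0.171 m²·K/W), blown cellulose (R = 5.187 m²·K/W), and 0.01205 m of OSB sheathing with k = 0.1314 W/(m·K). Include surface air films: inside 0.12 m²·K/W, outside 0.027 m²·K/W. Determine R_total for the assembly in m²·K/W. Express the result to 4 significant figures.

0.01205/0.1314 = 0.091705
R_total = 0.12 + 0.171 + 5.187 + 0.091705 + 0.027 = 5.5967 m²·K/W

5.597 m²·K/W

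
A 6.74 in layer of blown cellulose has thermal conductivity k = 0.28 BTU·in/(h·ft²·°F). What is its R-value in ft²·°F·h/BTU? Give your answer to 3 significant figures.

24.1 ft²·°F·h/BTU

R = L/k = 6.74/0.28 = 24.07 ft²·°F·h/BTU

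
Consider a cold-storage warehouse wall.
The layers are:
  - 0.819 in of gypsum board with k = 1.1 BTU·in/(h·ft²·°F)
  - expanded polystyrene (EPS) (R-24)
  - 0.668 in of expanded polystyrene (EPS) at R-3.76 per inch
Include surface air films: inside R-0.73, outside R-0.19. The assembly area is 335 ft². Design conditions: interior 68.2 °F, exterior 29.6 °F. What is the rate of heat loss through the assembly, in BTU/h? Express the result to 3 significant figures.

459 BTU/h

0.819/1.1 = 0.7445
0.668 × 3.76 = 2.512
R_total = 0.73 + 0.7445 + 24 + 2.512 + 0.19 = 28.18 ft²·°F·h/BTU
Q = A·ΔT/R = 335 × (68.2 − 29.6) / 28.18 = 458.9 BTU/h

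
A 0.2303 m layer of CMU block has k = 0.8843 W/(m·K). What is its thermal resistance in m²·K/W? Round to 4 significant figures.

R = L/k = 0.2303/0.8843 = 0.26043 m²·K/W

0.2604 m²·K/W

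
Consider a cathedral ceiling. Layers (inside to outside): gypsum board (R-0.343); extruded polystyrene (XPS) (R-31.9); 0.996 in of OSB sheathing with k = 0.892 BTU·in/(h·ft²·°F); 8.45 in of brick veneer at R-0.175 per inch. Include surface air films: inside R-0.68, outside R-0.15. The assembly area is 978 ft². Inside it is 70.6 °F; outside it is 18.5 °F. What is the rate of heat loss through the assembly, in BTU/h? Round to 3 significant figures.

0.996/0.892 = 1.117
8.45 × 0.175 = 1.479
R_total = 0.68 + 0.343 + 31.9 + 1.117 + 1.479 + 0.15 = 35.67 ft²·°F·h/BTU
Q = A·ΔT/R = 978 × (70.6 − 18.5) / 35.67 = 1429 BTU/h

1430 BTU/h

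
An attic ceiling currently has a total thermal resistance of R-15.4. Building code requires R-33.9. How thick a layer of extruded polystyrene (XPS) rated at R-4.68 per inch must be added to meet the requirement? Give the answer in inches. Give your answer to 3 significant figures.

3.95 in

ΔR = 33.9 − 15.4 = 18.5 ft²·°F·h/BTU
L = ΔR / (R/in) = 18.5/4.68 = 3.953 in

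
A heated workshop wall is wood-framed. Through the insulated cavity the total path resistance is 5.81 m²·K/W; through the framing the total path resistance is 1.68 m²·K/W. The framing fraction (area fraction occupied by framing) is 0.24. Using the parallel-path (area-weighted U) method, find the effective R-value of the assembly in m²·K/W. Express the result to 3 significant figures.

U_eff = 0.76/5.81 + 0.24/1.68 = 0.1308 + 0.1429 = 0.2737
R_eff = 1/U_eff = 3.654 m²·K/W

3.65 m²·K/W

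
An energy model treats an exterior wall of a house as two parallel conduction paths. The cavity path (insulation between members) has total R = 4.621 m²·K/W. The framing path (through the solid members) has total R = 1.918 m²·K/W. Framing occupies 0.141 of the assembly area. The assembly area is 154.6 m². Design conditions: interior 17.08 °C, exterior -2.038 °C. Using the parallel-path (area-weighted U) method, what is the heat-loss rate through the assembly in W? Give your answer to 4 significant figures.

U_eff = 0.859/4.621 + 0.141/1.918 = 0.18589 + 0.073514 = 0.2594
R_eff = 1/U_eff = 3.855 m²·K/W
Q = 154.6 × (17.08 − (-2.038)) / 3.855 = 766.71 W

766.7 W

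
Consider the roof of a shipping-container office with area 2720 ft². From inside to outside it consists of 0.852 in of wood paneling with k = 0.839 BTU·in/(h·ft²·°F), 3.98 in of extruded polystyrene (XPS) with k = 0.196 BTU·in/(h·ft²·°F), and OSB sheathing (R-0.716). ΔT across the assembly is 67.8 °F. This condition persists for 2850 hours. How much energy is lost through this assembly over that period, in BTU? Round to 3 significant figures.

0.852/0.839 = 1.015
3.98/0.196 = 20.31
R_total = 1.015 + 20.31 + 0.716 = 22.04 ft²·°F·h/BTU
Q = 2720 × 67.8 / 22.04 = 8368 BTU/h
E = 8368 × 2850 = 23850000 BTU

23800000 BTU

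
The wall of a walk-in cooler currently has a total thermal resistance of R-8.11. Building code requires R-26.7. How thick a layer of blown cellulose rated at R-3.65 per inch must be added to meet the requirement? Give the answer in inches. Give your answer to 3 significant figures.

ΔR = 26.7 − 8.11 = 18.59 ft²·°F·h/BTU
L = ΔR / (R/in) = 18.59/3.65 = 5.093 in

5.09 in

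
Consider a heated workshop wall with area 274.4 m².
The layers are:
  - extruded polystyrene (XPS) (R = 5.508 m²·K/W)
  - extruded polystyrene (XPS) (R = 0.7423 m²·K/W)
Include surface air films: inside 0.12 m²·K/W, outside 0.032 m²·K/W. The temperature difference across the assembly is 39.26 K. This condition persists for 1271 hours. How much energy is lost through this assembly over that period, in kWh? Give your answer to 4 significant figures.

2139 kWh

R_total = 0.12 + 5.508 + 0.7423 + 0.032 = 6.4023 m²·K/W
Q = 274.4 × 39.26 / 6.4023 = 1682.7 W
E = 1682.7 W × 1271 h / 1000 = 2138.7 kWh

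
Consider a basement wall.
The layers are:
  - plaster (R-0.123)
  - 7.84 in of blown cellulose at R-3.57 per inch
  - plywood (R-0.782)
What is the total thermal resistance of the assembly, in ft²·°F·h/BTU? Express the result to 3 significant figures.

28.9 ft²·°F·h/BTU

7.84 × 3.57 = 27.99
R_total = 0.123 + 27.99 + 0.782 = 28.89 ft²·°F·h/BTU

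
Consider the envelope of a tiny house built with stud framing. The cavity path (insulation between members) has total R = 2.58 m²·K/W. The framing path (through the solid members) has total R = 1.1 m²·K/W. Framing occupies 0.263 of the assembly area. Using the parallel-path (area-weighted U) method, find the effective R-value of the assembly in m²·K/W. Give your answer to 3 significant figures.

U_eff = 0.737/2.58 + 0.263/1.1 = 0.2857 + 0.2391 = 0.5247
R_eff = 1/U_eff = 1.906 m²·K/W

1.91 m²·K/W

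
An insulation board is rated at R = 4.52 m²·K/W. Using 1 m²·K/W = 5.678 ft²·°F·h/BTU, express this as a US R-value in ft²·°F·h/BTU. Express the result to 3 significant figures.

R_US = 4.52 × 5.678 = 25.66

25.7 ft²·°F·h/BTU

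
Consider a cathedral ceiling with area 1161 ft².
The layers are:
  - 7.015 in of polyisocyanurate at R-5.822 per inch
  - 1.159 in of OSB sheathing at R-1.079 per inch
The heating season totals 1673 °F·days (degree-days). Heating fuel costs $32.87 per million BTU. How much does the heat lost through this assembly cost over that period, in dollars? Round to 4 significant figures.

36.40 dollars

7.015 × 5.822 = 40.841
1.159 × 1.079 = 1.2506
R_total = 40.841 + 1.2506 = 42.092 ft²·°F·h/BTU
E = A × HDD × 24 / R = 1161 × 1673 × 24 / 42.092 = 1107500 BTU
Cost = 1107500/10⁶ × 32.87 = $36.403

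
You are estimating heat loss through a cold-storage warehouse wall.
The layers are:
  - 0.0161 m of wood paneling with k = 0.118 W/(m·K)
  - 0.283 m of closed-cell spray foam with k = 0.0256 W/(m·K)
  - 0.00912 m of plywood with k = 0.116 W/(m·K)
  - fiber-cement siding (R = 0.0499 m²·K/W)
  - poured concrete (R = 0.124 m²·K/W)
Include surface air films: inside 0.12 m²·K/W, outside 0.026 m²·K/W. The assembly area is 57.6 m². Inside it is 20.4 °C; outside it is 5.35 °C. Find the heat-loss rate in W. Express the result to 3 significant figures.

74.8 W

0.0161/0.118 = 0.1364
0.283/0.0256 = 11.05
0.00912/0.116 = 0.07862
R_total = 0.12 + 0.1364 + 11.05 + 0.07862 + 0.0499 + 0.124 + 0.026 = 11.59 m²·K/W
Q = A·ΔT/R = 57.6 × (20.4 − 5.35) / 11.59 = 74.8 W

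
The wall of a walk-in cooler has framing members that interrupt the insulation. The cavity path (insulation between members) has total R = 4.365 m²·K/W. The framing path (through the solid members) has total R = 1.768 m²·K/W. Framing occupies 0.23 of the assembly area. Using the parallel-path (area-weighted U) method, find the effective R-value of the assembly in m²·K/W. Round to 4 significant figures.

U_eff = 0.77/4.365 + 0.23/1.768 = 0.1764 + 0.13009 = 0.30649
R_eff = 1/U_eff = 3.2627 m²·K/W

3.263 m²·K/W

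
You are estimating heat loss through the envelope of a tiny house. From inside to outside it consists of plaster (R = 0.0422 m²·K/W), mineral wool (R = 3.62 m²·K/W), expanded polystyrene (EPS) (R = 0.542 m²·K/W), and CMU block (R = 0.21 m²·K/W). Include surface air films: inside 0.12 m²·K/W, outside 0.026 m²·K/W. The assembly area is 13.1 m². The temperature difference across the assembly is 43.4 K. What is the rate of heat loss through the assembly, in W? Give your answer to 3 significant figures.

R_total = 0.12 + 0.0422 + 3.62 + 0.542 + 0.21 + 0.026 = 4.56 m²·K/W
Q = A·ΔT/R = 13.1 × 43.4 / 4.56 = 124.7 W

125 W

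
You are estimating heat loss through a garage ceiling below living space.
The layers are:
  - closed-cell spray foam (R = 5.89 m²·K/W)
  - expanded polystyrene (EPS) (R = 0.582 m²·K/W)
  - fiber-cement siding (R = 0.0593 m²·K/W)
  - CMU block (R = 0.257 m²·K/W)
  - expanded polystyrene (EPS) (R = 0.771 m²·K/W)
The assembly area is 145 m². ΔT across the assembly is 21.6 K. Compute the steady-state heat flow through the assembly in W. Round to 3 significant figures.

414 W

R_total = 5.89 + 0.582 + 0.0593 + 0.257 + 0.771 = 7.559 m²·K/W
Q = A·ΔT/R = 145 × 21.6 / 7.559 = 414.3 W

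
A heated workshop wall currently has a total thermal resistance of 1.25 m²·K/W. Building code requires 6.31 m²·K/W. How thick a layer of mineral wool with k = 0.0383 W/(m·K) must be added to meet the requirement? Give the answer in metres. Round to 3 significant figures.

0.194 m

ΔR = 6.31 − 1.25 = 5.06 m²·K/W
L = ΔR × k = 5.06 × 0.0383 = 0.1938 m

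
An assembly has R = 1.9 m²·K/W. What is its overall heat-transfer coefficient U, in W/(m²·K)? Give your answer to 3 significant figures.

0.526 W/(m²·K)

U = 1/R = 1/1.9 = 0.5263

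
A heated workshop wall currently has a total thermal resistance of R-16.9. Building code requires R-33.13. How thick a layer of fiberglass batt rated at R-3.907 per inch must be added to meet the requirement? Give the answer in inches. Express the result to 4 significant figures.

4.154 in

ΔR = 33.13 − 16.9 = 16.23 ft²·°F·h/BTU
L = ΔR / (R/in) = 16.23/3.907 = 4.1541 in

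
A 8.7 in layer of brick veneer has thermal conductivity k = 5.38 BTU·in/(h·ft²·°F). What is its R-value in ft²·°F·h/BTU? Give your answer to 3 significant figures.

R = L/k = 8.7/5.38 = 1.617 ft²·°F·h/BTU

1.62 ft²·°F·h/BTU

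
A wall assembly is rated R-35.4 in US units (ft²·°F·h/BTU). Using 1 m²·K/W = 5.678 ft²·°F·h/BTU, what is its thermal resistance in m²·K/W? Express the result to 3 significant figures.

6.23 m²·K/W

R_SI = 35.4/5.678 = 6.235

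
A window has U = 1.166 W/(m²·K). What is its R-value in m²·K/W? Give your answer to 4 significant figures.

R = 1/U = 1/1.166 = 0.85763

0.8576 m²·K/W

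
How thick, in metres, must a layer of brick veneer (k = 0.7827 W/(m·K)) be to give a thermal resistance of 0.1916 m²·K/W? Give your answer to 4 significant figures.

L = R·k = 0.1916 × 0.7827 = 0.14997 m

0.1500 m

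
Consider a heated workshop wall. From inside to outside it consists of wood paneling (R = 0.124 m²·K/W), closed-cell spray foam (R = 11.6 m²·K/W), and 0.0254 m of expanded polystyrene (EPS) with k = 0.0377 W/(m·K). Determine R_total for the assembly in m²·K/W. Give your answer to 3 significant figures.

0.0254/0.0377 = 0.6737
R_total = 0.124 + 11.6 + 0.6737 = 12.4 m²·K/W

12.4 m²·K/W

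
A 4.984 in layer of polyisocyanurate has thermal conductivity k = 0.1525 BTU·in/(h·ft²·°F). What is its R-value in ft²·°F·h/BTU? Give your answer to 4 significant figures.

R = L/k = 4.984/0.1525 = 32.682 ft²·°F·h/BTU

32.68 ft²·°F·h/BTU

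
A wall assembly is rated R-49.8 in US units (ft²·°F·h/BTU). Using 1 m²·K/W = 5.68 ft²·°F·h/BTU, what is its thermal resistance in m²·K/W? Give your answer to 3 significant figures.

R_SI = 49.8/5.68 = 8.768

8.77 m²·K/W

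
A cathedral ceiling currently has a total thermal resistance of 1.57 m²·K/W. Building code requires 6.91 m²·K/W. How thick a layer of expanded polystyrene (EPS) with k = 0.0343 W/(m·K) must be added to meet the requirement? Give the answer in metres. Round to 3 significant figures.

ΔR = 6.91 − 1.57 = 5.34 m²·K/W
L = ΔR × k = 5.34 × 0.0343 = 0.1832 m

0.183 m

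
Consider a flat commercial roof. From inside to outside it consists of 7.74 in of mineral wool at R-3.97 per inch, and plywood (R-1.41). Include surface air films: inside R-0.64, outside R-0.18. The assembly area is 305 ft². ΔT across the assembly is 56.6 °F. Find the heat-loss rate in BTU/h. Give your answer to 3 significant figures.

524 BTU/h

7.74 × 3.97 = 30.73
R_total = 0.64 + 30.73 + 1.41 + 0.18 = 32.96 ft²·°F·h/BTU
Q = A·ΔT/R = 305 × 56.6 / 32.96 = 523.8 BTU/h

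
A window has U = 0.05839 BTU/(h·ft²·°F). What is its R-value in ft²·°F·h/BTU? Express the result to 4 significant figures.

R = 1/U = 1/0.05839 = 17.126

17.13 ft²·°F·h/BTU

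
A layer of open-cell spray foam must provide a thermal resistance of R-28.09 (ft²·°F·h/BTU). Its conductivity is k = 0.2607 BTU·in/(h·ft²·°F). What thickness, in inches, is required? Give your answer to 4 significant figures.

L = R × k = 28.09 × 0.2607 = 7.3231 in

7.323 in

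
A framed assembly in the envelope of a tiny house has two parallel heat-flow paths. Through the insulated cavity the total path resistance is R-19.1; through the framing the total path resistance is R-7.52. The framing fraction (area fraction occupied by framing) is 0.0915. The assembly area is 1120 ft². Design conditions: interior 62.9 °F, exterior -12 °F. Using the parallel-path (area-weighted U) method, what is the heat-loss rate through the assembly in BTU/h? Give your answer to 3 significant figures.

U_eff = 0.9085/19.1 + 0.0915/7.52 = 0.04757 + 0.01217 = 0.05973
R_eff = 1/U_eff = 16.74 ft²·°F·h/BTU
Q = 1120 × (62.9 − (-12)) / 16.74 = 5011 BTU/h

5010 BTU/h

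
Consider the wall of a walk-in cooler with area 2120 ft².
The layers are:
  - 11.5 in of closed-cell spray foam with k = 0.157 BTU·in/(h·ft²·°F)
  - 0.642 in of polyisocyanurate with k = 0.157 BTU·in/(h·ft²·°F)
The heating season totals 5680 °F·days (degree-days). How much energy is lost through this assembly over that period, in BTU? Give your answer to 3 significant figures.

11.5/0.157 = 73.25
0.642/0.157 = 4.089
R_total = 73.25 + 4.089 = 77.34 ft²·°F·h/BTU
E = A × HDD × 24 / R = 2120 × 5680 × 24 / 77.34 = 3737000 BTU

3740000 BTU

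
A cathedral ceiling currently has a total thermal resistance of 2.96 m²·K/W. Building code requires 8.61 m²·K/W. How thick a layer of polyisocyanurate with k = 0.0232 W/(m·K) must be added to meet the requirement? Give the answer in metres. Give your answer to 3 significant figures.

0.131 m

ΔR = 8.61 − 2.96 = 5.65 m²·K/W
L = ΔR × k = 5.65 × 0.0232 = 0.1311 m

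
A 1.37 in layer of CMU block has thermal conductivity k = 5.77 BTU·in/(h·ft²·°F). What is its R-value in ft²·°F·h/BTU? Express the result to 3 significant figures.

R = L/k = 1.37/5.77 = 0.2374 ft²·°F·h/BTU

0.237 ft²·°F·h/BTU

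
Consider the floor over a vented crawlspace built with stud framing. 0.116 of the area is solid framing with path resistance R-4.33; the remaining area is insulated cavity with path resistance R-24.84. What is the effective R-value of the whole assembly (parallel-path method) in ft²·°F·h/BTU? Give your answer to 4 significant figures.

U_eff = 0.884/24.84 + 0.116/4.33 = 0.035588 + 0.02679 = 0.062378
R_eff = 1/U_eff = 16.031 ft²·°F·h/BTU

16.03 ft²·°F·h/BTU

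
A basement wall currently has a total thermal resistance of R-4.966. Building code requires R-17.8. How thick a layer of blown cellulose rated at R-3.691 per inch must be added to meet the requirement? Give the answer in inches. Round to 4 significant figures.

ΔR = 17.8 − 4.966 = 12.834 ft²·°F·h/BTU
L = ΔR / (R/in) = 12.834/3.691 = 3.4771 in

3.477 in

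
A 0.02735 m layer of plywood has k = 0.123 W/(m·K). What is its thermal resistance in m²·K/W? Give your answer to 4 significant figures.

0.2224 m²·K/W

R = L/k = 0.02735/0.123 = 0.22236 m²·K/W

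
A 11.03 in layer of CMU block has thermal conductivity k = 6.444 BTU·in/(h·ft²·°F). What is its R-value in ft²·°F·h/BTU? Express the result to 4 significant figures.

R = L/k = 11.03/6.444 = 1.7117 ft²·°F·h/BTU

1.712 ft²·°F·h/BTU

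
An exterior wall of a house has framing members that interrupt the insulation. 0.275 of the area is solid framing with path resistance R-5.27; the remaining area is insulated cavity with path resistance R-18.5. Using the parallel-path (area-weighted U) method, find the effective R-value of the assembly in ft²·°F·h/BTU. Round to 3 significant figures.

U_eff = 0.725/18.5 + 0.275/5.27 = 0.03919 + 0.05218 = 0.09137
R_eff = 1/U_eff = 10.94 ft²·°F·h/BTU

10.9 ft²·°F·h/BTU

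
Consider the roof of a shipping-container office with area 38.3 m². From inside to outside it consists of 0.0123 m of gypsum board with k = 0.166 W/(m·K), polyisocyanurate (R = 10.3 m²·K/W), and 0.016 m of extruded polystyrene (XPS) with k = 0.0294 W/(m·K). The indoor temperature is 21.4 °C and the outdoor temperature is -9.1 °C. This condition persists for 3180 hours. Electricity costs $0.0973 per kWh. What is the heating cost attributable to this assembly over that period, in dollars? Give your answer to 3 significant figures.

0.0123/0.166 = 0.0741
0.016/0.0294 = 0.5442
R_total = 0.0741 + 10.3 + 0.5442 = 10.92 m²·K/W
Q = 38.3 × (21.4 − (-9.1)) / 10.92 = 107 W
E = 107 W × 3180 h / 1000 = 340.2 kWh
Cost = 340.2 × 0.0973 = $33.1

33.1 dollars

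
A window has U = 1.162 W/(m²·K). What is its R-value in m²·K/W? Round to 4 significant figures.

0.8606 m²·K/W

R = 1/U = 1/1.162 = 0.86059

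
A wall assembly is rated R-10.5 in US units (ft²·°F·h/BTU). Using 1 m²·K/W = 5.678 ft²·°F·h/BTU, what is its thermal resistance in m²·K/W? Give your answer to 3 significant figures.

R_SI = 10.5/5.678 = 1.849

1.85 m²·K/W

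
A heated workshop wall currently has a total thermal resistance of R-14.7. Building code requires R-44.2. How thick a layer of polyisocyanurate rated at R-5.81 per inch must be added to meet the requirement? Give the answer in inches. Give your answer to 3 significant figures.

ΔR = 44.2 − 14.7 = 29.5 ft²·°F·h/BTU
L = ΔR / (R/in) = 29.5/5.81 = 5.077 in

5.08 in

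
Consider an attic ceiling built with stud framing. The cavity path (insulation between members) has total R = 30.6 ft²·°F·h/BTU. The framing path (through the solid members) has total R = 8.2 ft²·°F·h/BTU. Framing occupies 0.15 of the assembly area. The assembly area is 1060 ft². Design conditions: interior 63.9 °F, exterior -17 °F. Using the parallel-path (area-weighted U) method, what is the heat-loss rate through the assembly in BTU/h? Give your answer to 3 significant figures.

3950 BTU/h

U_eff = 0.85/30.6 + 0.15/8.2 = 0.02778 + 0.01829 = 0.04607
R_eff = 1/U_eff = 21.71 ft²·°F·h/BTU
Q = 1060 × (63.9 − (-17)) / 21.71 = 3951 BTU/h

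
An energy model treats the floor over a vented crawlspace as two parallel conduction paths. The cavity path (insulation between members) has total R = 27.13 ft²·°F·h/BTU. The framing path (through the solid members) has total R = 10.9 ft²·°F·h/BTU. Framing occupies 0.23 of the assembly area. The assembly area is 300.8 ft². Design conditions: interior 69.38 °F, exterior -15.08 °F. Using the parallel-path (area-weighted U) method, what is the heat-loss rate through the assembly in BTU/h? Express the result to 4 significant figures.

U_eff = 0.77/27.13 + 0.23/10.9 = 0.028382 + 0.021101 = 0.049483
R_eff = 1/U_eff = 20.209 ft²·°F·h/BTU
Q = 300.8 × (69.38 − (-15.08)) / 20.209 = 1257.1 BTU/h

1257 BTU/h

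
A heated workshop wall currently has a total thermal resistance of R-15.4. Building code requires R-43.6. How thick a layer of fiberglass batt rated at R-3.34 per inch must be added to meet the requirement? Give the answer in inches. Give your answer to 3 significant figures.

8.44 in

ΔR = 43.6 − 15.4 = 28.2 ft²·°F·h/BTU
L = ΔR / (R/in) = 28.2/3.34 = 8.443 in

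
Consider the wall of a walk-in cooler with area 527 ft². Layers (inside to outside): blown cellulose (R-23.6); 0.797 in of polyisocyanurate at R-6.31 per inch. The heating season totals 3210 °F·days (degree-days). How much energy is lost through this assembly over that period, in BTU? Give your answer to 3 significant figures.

0.797 × 6.31 = 5.029
R_total = 23.6 + 5.029 = 28.63 ft²·°F·h/BTU
E = A × HDD × 24 / R = 527 × 3210 × 24 / 28.63 = 1418000 BTU

1420000 BTU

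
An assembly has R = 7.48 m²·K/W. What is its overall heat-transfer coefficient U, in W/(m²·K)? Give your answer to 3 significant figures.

0.134 W/(m²·K)

U = 1/R = 1/7.48 = 0.1337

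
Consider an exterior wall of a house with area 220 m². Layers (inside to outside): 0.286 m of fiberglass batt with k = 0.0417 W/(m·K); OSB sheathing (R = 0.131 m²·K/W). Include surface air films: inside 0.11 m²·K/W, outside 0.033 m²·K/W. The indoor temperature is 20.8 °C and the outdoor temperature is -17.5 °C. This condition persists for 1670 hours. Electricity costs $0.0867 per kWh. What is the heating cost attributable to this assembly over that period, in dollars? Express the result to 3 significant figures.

0.286/0.0417 = 6.859
R_total = 0.11 + 6.859 + 0.131 + 0.033 = 7.133 m²·K/W
Q = 220 × (20.8 − (-17.5)) / 7.133 = 1181 W
E = 1181 W × 1670 h / 1000 = 1973 kWh
Cost = 1973 × 0.0867 = $171

171 dollars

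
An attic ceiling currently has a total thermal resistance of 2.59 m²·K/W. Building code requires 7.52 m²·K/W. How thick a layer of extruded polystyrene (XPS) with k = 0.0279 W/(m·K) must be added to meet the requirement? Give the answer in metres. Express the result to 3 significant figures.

0.138 m

ΔR = 7.52 − 2.59 = 4.93 m²·K/W
L = ΔR × k = 4.93 × 0.0279 = 0.1375 m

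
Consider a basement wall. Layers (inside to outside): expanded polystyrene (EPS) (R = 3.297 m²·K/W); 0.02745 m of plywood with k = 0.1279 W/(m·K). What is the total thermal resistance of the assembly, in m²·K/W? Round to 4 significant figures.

3.512 m²·K/W

0.02745/0.1279 = 0.21462
R_total = 3.297 + 0.21462 = 3.5116 m²·K/W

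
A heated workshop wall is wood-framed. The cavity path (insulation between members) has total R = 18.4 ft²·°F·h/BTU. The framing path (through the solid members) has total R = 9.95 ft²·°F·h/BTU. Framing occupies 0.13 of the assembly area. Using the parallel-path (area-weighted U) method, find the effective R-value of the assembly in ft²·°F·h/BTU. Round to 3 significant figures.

U_eff = 0.87/18.4 + 0.13/9.95 = 0.04728 + 0.01307 = 0.06035
R_eff = 1/U_eff = 16.57 ft²·°F·h/BTU

16.6 ft²·°F·h/BTU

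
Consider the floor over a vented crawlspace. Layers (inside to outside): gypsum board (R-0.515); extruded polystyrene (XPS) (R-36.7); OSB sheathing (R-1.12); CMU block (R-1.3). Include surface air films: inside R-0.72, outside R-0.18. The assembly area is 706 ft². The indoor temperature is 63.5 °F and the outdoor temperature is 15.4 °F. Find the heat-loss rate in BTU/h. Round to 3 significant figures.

R_total = 0.72 + 0.515 + 36.7 + 1.12 + 1.3 + 0.18 = 40.54 ft²·°F·h/BTU
Q = A·ΔT/R = 706 × (63.5 − 15.4) / 40.54 = 837.8 BTU/h

838 BTU/h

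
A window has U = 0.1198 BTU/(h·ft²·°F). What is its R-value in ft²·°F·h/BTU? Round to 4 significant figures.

R = 1/U = 1/0.1198 = 8.3472

8.347 ft²·°F·h/BTU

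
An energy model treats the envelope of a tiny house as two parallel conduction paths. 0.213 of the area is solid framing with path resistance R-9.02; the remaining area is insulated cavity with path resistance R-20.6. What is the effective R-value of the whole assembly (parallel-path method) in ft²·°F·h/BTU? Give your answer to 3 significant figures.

U_eff = 0.787/20.6 + 0.213/9.02 = 0.0382 + 0.02361 = 0.06182
R_eff = 1/U_eff = 16.18 ft²·°F·h/BTU

16.2 ft²·°F·h/BTU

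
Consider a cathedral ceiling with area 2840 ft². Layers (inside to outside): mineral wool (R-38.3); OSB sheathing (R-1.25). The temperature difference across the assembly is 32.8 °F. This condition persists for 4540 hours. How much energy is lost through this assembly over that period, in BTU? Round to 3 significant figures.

10700000 BTU

R_total = 38.3 + 1.25 = 39.55 ft²·°F·h/BTU
Q = 2840 × 32.8 / 39.55 = 2355 BTU/h
E = 2355 × 4540 = 10690000 BTU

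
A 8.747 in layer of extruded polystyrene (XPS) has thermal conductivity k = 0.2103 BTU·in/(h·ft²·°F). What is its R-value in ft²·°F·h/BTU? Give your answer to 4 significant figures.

R = L/k = 8.747/0.2103 = 41.593 ft²·°F·h/BTU

41.59 ft²·°F·h/BTU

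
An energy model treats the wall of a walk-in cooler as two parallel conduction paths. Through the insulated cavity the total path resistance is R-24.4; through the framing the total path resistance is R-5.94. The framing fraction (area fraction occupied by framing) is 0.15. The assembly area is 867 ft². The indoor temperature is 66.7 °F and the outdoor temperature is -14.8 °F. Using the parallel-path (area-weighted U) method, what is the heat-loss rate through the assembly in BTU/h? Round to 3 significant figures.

4250 BTU/h

U_eff = 0.85/24.4 + 0.15/5.94 = 0.03484 + 0.02525 = 0.06009
R_eff = 1/U_eff = 16.64 ft²·°F·h/BTU
Q = 867 × (66.7 − (-14.8)) / 16.64 = 4246 BTU/h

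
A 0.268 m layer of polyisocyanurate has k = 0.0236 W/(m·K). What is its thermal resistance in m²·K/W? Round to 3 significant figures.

11.4 m²·K/W

R = L/k = 0.268/0.0236 = 11.36 m²·K/W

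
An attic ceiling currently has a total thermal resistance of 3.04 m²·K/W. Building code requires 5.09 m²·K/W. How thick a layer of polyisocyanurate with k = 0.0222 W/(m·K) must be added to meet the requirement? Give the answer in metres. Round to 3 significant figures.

ΔR = 5.09 − 3.04 = 2.05 m²·K/W
L = ΔR × k = 2.05 × 0.0222 = 0.04551 m

0.0455 m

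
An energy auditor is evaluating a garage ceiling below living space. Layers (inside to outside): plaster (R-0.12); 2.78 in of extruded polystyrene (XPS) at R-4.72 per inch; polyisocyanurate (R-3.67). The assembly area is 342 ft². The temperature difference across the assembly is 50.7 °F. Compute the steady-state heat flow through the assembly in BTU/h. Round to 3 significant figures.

2.78 × 4.72 = 13.12
R_total = 0.12 + 13.12 + 3.67 = 16.91 ft²·°F·h/BTU
Q = A·ΔT/R = 342 × 50.7 / 16.91 = 1025 BTU/h

1030 BTU/h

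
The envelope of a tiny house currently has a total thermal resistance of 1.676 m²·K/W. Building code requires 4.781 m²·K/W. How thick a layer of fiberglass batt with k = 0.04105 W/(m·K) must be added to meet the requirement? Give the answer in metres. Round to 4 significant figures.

0.1275 m

ΔR = 4.781 − 1.676 = 3.105 m²·K/W
L = ΔR × k = 3.105 × 0.04105 = 0.12746 m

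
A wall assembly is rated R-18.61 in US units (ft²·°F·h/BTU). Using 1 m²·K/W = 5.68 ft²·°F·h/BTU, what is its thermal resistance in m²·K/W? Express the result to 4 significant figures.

3.276 m²·K/W

R_SI = 18.61/5.68 = 3.2764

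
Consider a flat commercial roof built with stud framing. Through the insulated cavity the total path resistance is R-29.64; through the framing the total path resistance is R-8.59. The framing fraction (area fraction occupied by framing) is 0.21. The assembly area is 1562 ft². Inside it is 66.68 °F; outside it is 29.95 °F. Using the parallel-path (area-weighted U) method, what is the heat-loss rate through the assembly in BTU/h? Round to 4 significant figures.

U_eff = 0.79/29.64 + 0.21/8.59 = 0.026653 + 0.024447 = 0.0511
R_eff = 1/U_eff = 19.569 ft²·°F·h/BTU
Q = 1562 × (66.68 − 29.95) / 19.569 = 2931.7 BTU/h

2932 BTU/h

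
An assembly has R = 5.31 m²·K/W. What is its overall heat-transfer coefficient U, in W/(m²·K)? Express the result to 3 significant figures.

U = 1/R = 1/5.31 = 0.1883

0.188 W/(m²·K)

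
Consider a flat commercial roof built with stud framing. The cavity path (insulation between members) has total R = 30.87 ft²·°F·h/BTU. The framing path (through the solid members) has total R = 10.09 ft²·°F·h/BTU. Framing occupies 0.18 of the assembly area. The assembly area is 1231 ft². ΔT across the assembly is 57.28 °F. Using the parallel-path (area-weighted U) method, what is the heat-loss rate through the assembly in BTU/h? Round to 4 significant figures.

3131 BTU/h

U_eff = 0.82/30.87 + 0.18/10.09 = 0.026563 + 0.017839 = 0.044402
R_eff = 1/U_eff = 22.521 ft²·°F·h/BTU
Q = 1231 × 57.28 / 22.521 = 3130.9 BTU/h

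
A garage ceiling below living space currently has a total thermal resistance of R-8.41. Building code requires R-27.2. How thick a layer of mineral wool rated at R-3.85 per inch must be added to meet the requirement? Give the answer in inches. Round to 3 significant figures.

4.88 in

ΔR = 27.2 − 8.41 = 18.79 ft²·°F·h/BTU
L = ΔR / (R/in) = 18.79/3.85 = 4.881 in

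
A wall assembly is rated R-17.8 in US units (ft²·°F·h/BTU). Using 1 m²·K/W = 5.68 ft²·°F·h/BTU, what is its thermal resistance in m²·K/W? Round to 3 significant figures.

3.13 m²·K/W

R_SI = 17.8/5.68 = 3.134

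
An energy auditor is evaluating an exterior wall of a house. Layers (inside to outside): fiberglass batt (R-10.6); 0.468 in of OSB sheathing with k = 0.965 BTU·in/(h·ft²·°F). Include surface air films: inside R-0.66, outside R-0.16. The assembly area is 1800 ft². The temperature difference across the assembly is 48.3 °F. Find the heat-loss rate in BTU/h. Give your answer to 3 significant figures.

0.468/0.965 = 0.485
R_total = 0.66 + 10.6 + 0.485 + 0.16 = 11.9 ft²·°F·h/BTU
Q = A·ΔT/R = 1800 × 48.3 / 11.9 = 7303 BTU/h

7300 BTU/h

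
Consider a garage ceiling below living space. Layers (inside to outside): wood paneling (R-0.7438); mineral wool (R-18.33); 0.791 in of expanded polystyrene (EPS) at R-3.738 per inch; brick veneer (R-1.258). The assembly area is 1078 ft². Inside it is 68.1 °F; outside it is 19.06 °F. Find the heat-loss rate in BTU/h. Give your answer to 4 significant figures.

0.791 × 3.738 = 2.9568
R_total = 0.7438 + 18.33 + 2.9568 + 1.258 = 23.289 ft²·°F·h/BTU
Q = A·ΔT/R = 1078 × (68.1 − 19.06) / 23.289 = 2270 BTU/h

2270 BTU/h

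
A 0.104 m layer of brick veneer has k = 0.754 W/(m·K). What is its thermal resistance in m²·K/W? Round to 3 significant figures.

R = L/k = 0.104/0.754 = 0.1379 m²·K/W

0.138 m²·K/W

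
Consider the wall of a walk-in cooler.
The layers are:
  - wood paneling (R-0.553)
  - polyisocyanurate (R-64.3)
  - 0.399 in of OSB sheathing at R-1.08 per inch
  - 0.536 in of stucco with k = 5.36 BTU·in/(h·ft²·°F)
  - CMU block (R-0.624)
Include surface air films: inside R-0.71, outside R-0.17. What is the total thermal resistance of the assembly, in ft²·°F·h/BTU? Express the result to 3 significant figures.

66.9 ft²·°F·h/BTU

0.399 × 1.08 = 0.4309
0.536/5.36 = 0.1
R_total = 0.71 + 0.553 + 64.3 + 0.4309 + 0.1 + 0.624 + 0.17 = 66.89 ft²·°F·h/BTU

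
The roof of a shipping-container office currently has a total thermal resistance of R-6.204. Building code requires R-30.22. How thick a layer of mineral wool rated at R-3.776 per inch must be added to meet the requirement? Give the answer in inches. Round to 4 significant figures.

6.360 in

ΔR = 30.22 − 6.204 = 24.016 ft²·°F·h/BTU
L = ΔR / (R/in) = 24.016/3.776 = 6.3602 in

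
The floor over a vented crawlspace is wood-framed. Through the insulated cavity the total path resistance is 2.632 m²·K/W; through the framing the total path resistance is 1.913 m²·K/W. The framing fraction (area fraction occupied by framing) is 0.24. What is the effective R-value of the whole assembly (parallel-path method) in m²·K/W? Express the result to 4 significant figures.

2.414 m²·K/W

U_eff = 0.76/2.632 + 0.24/1.913 = 0.28875 + 0.12546 = 0.41421
R_eff = 1/U_eff = 2.4142 m²·K/W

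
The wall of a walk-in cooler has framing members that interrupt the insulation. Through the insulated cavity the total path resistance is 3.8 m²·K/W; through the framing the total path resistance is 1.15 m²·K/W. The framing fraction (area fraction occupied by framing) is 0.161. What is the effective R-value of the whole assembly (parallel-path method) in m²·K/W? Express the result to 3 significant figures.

2.77 m²·K/W

U_eff = 0.839/3.8 + 0.161/1.15 = 0.2208 + 0.14 = 0.3608
R_eff = 1/U_eff = 2.772 m²·K/W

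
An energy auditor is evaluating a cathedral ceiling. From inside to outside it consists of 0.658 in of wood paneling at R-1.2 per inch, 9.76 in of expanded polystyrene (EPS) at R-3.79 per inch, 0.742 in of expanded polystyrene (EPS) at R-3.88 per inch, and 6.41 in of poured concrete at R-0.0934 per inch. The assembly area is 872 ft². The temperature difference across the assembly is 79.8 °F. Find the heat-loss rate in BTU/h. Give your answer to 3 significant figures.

0.658 × 1.2 = 0.7896
9.76 × 3.79 = 36.99
0.742 × 3.88 = 2.879
6.41 × 0.0934 = 0.5987
R_total = 0.7896 + 36.99 + 2.879 + 0.5987 = 41.26 ft²·°F·h/BTU
Q = A·ΔT/R = 872 × 79.8 / 41.26 = 1687 BTU/h

1690 BTU/h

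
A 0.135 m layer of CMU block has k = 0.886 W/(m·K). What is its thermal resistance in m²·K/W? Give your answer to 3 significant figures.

R = L/k = 0.135/0.886 = 0.1524 m²·K/W

0.152 m²·K/W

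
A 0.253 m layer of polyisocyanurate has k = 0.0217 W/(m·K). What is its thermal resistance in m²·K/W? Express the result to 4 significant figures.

11.66 m²·K/W

R = L/k = 0.253/0.0217 = 11.659 m²·K/W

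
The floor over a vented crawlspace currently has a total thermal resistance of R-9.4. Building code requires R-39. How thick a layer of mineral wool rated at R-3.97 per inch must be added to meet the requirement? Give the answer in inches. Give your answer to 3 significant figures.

7.46 in

ΔR = 39 − 9.4 = 29.6 ft²·°F·h/BTU
L = ΔR / (R/in) = 29.6/3.97 = 7.456 in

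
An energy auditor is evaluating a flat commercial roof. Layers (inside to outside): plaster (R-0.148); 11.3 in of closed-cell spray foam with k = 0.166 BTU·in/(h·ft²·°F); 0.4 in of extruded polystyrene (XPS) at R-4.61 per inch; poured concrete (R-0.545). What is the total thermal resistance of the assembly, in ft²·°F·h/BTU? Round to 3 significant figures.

70.6 ft²·°F·h/BTU

11.3/0.166 = 68.07
0.4 × 4.61 = 1.844
R_total = 0.148 + 68.07 + 1.844 + 0.545 = 70.61 ft²·°F·h/BTU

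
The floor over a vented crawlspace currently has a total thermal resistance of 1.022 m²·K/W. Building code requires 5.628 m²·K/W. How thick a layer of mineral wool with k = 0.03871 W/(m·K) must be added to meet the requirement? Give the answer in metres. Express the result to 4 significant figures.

0.1783 m

ΔR = 5.628 − 1.022 = 4.606 m²·K/W
L = ΔR × k = 4.606 × 0.03871 = 0.1783 m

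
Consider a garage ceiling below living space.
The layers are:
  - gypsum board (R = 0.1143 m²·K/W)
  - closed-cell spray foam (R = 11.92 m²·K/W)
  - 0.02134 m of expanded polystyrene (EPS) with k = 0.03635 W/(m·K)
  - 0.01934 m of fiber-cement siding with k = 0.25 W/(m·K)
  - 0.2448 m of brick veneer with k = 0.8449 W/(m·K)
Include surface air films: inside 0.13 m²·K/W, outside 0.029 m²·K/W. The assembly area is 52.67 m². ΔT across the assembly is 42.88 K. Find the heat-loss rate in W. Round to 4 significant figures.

0.02134/0.03635 = 0.58707
0.01934/0.25 = 0.07736
0.2448/0.8449 = 0.28974
R_total = 0.13 + 0.1143 + 11.92 + 0.58707 + 0.07736 + 0.28974 + 0.029 = 13.147 m²·K/W
Q = A·ΔT/R = 52.67 × 42.88 / 13.147 = 171.78 W

171.8 W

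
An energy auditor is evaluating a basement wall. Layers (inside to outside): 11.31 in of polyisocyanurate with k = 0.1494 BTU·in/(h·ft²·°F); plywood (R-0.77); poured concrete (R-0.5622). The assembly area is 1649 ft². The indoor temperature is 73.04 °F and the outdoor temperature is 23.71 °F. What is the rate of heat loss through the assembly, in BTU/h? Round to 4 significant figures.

11.31/0.1494 = 75.703
R_total = 75.703 + 0.77 + 0.5622 = 77.035 ft²·°F·h/BTU
Q = A·ΔT/R = 1649 × (73.04 − 23.71) / 77.035 = 1056 BTU/h

1056 BTU/h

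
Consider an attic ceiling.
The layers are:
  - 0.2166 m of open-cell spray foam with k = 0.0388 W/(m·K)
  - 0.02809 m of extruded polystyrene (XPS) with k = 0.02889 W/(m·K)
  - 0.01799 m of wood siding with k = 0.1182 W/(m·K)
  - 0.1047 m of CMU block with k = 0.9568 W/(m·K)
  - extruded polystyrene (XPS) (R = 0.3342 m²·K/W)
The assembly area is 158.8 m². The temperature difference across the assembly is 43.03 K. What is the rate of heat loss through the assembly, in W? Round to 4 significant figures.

955.6 W

0.2166/0.0388 = 5.5825
0.02809/0.02889 = 0.97231
0.01799/0.1182 = 0.1522
0.1047/0.9568 = 0.10943
R_total = 5.5825 + 0.97231 + 0.1522 + 0.10943 + 0.3342 = 7.1506 m²·K/W
Q = A·ΔT/R = 158.8 × 43.03 / 7.1506 = 955.61 W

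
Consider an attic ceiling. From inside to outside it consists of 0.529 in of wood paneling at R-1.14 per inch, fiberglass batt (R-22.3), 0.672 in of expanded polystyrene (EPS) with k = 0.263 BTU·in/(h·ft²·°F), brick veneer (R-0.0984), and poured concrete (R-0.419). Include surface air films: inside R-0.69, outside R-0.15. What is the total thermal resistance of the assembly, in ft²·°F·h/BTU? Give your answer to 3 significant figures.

0.529 × 1.14 = 0.6031
0.672/0.263 = 2.555
R_total = 0.69 + 0.6031 + 22.3 + 2.555 + 0.0984 + 0.419 + 0.15 = 26.82 ft²·°F·h/BTU

26.8 ft²·°F·h/BTU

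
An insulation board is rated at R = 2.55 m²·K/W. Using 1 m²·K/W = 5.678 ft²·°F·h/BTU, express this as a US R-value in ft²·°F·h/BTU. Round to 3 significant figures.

R_US = 2.55 × 5.678 = 14.48

14.5 ft²·°F·h/BTU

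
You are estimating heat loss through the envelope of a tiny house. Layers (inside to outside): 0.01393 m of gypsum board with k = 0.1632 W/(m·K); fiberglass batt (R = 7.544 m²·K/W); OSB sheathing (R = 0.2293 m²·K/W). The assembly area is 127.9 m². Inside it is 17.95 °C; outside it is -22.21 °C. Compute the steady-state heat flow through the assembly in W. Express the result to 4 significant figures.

653.6 W

0.01393/0.1632 = 0.085355
R_total = 0.085355 + 7.544 + 0.2293 = 7.8587 m²·K/W
Q = A·ΔT/R = 127.9 × (17.95 − (-22.21)) / 7.8587 = 653.61 W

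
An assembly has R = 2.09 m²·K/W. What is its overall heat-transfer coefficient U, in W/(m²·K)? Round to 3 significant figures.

U = 1/R = 1/2.09 = 0.4785

0.478 W/(m²·K)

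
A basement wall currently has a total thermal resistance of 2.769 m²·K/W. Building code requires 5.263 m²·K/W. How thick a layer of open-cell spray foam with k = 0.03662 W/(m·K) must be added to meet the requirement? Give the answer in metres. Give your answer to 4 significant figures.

0.09133 m

ΔR = 5.263 − 2.769 = 2.494 m²·K/W
L = ΔR × k = 2.494 × 0.03662 = 0.09133 m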